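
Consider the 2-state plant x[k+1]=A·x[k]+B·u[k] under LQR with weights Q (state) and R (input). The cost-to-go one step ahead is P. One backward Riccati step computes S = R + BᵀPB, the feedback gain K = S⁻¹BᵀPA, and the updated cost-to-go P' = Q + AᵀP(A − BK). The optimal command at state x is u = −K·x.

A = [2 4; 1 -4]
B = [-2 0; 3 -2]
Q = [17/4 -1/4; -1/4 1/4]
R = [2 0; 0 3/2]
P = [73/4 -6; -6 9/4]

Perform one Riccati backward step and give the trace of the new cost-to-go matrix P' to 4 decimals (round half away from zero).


13.4496

BᵀP = [-54.5000 18.7500; 12.0000 -4.5000]
S = R + BᵀPB = [2 0; 0 3/2] + [165.2500 -37.5000; -37.5000 9.0000] = [167.2500 -37.5000; -37.5000 10.5000]
BᵀPA = [-90.2500 -293.0000; 19.5000 66.0000]
K = S⁻¹·BᵀPA = [-0.6184 -1.7192; -0.3516 0.1458]
A−BK = [0.7631 0.5616; 2.1522 1.4491]
AᵀP(A−BK) = [2.2915 3.0011; 3.0011 6.6581]
P' = Q + AᵀP(A−BK) = [6.5415 2.7511; 2.7511 6.9081]
tr(P') = 13.4496


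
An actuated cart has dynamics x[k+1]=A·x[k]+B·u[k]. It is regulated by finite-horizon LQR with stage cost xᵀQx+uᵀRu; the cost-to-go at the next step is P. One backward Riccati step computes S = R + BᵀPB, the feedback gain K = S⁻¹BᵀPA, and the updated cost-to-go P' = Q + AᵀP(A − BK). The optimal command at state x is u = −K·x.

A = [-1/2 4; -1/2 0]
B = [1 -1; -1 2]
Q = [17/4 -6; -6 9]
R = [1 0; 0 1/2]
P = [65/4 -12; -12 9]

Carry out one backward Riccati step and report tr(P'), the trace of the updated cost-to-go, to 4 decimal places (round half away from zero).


BᵀP = [28.2500 -21.0000; -40.2500 30.0000]
S = R + BᵀPB = [1 0; 0 1/2] + [49.2500 -70.2500; -70.2500 100.2500] = [50.2500 -70.2500; -70.2500 100.7500]
BᵀPA = [-3.6250 113.0000; 5.1250 -161.0000]
K = S⁻¹·BᵀPA = [-0.0406 0.5837; 0.0225 -1.1910]
A−BK = [-0.4368 2.2253; -0.5857 2.9657]
AᵀP(A−BK) = [0.0497 -0.2801; -0.2801 2.2880]
P' = Q + AᵀP(A−BK) = [4.2997 -6.2801; -6.2801 11.2880]
tr(P') = 15.5877

15.5877


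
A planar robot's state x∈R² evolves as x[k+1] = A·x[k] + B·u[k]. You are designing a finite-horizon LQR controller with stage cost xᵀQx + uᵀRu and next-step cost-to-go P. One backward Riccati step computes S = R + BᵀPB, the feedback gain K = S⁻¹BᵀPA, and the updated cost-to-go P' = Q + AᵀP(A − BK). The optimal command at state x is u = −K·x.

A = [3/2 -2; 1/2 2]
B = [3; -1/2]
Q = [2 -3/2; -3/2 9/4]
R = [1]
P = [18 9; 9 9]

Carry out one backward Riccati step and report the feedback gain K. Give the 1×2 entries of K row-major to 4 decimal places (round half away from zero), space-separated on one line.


BᵀP = [49.5000 22.5000]
S = R + BᵀPB = [1] + [137.2500] = [138.2500]
BᵀPA = [85.5000 -54.0000]
K = S⁻¹·BᵀPA = [0.6184 -0.3906]
A−BK = [-0.3553 -0.8282; 0.8092 1.8047]
AᵀP(A−BK) = [3.3730 6.3960; 6.3960 14.9078]
P' = Q + AᵀP(A−BK) = [5.3730 4.8960; 4.8960 17.1578]
tr(P') = 22.5307

0.6184 -0.3906


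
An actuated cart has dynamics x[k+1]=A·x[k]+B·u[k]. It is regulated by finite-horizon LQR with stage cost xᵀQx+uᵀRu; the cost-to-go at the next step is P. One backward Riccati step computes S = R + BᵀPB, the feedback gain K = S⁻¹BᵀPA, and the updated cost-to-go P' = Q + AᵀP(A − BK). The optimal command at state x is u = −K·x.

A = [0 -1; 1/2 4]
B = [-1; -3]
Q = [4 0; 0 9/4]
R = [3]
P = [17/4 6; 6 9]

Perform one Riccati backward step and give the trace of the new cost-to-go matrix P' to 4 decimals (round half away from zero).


BᵀP = [-22.2500 -33.0000]
S = R + BᵀPB = [3] + [121.2500] = [124.2500]
BᵀPA = [-16.5000 -109.7500]
K = S⁻¹·BᵀPA = [-0.1328 -0.8833]
A−BK = [-0.1328 -1.8833; 0.1016 1.3501]
AᵀP(A−BK) = [0.0589 0.4256; 0.4256 3.3078]
P' = Q + AᵀP(A−BK) = [4.0589 0.4256; 0.4256 5.5578]
tr(P') = 9.6167

9.6167


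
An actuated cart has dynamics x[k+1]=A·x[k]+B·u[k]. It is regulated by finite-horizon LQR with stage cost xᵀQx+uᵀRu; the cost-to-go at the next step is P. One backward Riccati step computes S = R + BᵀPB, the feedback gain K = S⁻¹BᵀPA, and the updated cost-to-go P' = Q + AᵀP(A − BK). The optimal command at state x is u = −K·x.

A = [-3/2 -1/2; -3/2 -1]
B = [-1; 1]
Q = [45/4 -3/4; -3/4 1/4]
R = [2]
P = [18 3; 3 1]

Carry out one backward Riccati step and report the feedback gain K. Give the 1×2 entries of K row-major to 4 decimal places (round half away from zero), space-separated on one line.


BᵀP = [-15.0000 -2.0000]
S = R + BᵀPB = [2] + [13.0000] = [15.0000]
BᵀPA = [25.5000 9.5000]
K = S⁻¹·BᵀPA = [1.7000 0.6333]
A−BK = [0.2000 0.1333; -3.2000 -1.6333]
AᵀP(A−BK) = [12.9000 5.6000; 5.6000 2.4833]
P' = Q + AᵀP(A−BK) = [24.1500 4.8500; 4.8500 2.7333]
tr(P') = 26.8833

1.7000 0.6333


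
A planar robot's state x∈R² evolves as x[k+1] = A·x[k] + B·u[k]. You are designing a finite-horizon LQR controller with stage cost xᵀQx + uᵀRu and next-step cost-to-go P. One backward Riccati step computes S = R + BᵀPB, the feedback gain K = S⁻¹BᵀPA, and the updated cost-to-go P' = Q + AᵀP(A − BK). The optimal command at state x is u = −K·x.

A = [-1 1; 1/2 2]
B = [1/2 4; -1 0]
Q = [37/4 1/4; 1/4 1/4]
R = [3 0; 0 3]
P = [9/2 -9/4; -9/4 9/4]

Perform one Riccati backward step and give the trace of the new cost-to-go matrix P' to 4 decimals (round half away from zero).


BᵀP = [4.5000 -3.3750; 18.0000 -9.0000]
S = R + BᵀPB = [3 0; 0 3] + [5.6250 18.0000; 18.0000 72.0000] = [8.6250 18.0000; 18.0000 75.0000]
BᵀPA = [-6.1875 -2.2500; -22.5000 0.0000]
K = S⁻¹·BᵀPA = [-0.1829 -0.5226; -0.2561 0.1254]
A−BK = [0.1159 0.7596; 0.3171 1.4774]
AᵀP(A−BK) = [0.4184 0.7134; 0.7134 3.3240]
P' = Q + AᵀP(A−BK) = [9.6684 0.9634; 0.9634 3.5740]
tr(P') = 13.2425

13.2425


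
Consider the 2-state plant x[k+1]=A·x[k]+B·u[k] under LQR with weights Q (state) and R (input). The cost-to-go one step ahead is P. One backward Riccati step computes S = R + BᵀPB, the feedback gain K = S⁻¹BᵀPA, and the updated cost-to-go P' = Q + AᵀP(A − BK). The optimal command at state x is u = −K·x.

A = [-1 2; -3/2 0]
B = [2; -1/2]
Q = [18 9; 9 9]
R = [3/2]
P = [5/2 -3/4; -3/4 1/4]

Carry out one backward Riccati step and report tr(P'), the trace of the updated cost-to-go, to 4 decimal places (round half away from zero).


28.3050

BᵀP = [5.3750 -1.6250]
S = R + BᵀPB = [3/2] + [11.5625] = [13.0625]
BᵀPA = [-2.9375 10.7500]
K = S⁻¹·BᵀPA = [-0.2249 0.8230]
A−BK = [-0.5502 0.3541; -1.6124 0.4115]
AᵀP(A−BK) = [0.1519 -0.3325; -0.3325 1.1531]
P' = Q + AᵀP(A−BK) = [18.1519 8.6675; 8.6675 10.1531]
tr(P') = 28.3050


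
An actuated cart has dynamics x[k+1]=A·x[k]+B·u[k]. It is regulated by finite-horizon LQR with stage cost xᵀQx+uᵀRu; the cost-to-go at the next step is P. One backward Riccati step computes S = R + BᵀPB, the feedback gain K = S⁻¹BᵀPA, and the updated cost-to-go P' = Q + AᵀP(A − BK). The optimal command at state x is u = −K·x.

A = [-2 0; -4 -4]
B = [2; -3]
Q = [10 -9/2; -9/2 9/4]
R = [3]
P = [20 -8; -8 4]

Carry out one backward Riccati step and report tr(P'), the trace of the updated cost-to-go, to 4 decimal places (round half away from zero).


BᵀP = [64.0000 -28.0000]
S = R + BᵀPB = [3] + [212.0000] = [215.0000]
BᵀPA = [-16.0000 112.0000]
K = S⁻¹·BᵀPA = [-0.0744 0.5209]
A−BK = [-1.8512 -1.0419; -4.2233 -2.4372]
AᵀP(A−BK) = [14.8093 8.3349; 8.3349 5.6558]
P' = Q + AᵀP(A−BK) = [24.8093 3.8349; 3.8349 7.9058]
tr(P') = 32.7151

32.7151


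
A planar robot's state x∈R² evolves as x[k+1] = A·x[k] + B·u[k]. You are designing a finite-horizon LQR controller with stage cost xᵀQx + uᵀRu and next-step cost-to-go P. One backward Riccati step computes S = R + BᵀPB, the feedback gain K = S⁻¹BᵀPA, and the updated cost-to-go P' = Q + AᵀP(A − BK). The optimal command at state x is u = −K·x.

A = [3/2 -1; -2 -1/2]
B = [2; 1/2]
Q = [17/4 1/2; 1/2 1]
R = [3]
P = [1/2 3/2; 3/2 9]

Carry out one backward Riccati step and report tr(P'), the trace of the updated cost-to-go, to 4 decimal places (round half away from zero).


BᵀP = [1.7500 7.5000]
S = R + BᵀPB = [3] + [7.2500] = [10.2500]
BᵀPA = [-12.3750 -5.5000]
K = S⁻¹·BᵀPA = [-1.2073 -0.5366]
A−BK = [3.9146 0.0732; -1.3963 -0.2317]
AᵀP(A−BK) = [13.1845 3.4848; 3.4848 1.2988]
P' = Q + AᵀP(A−BK) = [17.4345 3.9848; 3.9848 2.2988]
tr(P') = 19.7332

19.7332


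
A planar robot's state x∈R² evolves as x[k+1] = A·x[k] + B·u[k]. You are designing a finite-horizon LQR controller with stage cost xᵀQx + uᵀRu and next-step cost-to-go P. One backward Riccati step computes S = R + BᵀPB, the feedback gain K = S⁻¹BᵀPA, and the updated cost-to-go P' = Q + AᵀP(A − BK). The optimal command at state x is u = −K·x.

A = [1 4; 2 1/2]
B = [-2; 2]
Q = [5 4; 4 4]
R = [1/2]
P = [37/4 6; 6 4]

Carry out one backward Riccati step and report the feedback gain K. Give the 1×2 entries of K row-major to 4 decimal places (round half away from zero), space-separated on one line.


-2.6364 -5.0909

BᵀP = [-6.5000 -4.0000]
S = R + BᵀPB = [1/2] + [5.0000] = [5.5000]
BᵀPA = [-14.5000 -28.0000]
K = S⁻¹·BᵀPA = [-2.6364 -5.0909]
A−BK = [-4.2727 -6.1818; 7.2727 10.6818]
AᵀP(A−BK) = [11.0227 18.1818; 18.1818 30.4545]
P' = Q + AᵀP(A−BK) = [16.0227 22.1818; 22.1818 34.4545]
tr(P') = 50.4773


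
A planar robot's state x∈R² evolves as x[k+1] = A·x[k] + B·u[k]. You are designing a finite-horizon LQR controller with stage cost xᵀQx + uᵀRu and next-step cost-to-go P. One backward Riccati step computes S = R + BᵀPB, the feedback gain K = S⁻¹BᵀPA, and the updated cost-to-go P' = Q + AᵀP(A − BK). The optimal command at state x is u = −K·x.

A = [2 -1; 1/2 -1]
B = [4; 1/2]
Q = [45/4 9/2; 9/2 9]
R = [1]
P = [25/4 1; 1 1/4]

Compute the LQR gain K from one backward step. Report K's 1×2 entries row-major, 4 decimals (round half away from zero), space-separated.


BᵀP = [25.5000 4.1250]
S = R + BᵀPB = [1] + [104.0625] = [105.0625]
BᵀPA = [53.0625 -29.6250]
K = S⁻¹·BᵀPA = [0.5051 -0.2820]
A−BK = [-0.0202 0.1279; 0.2475 -0.8590]
AᵀP(A−BK) = [0.2629 -0.1627; -0.1627 0.1465]
P' = Q + AᵀP(A−BK) = [11.5129 4.3373; 4.3373 9.1465]
tr(P') = 20.6594

0.5051 -0.2820


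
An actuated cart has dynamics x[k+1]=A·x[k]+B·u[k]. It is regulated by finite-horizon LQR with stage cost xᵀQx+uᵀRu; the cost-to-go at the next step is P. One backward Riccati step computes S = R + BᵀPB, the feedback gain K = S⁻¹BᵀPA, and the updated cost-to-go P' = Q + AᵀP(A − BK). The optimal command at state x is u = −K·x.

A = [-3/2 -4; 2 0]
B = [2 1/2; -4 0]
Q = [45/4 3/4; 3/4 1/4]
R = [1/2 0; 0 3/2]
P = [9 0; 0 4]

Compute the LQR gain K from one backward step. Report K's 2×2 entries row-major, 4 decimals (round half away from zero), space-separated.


BᵀP = [18.0000 -16.0000; 4.5000 0.0000]
S = R + BᵀPB = [1/2 0; 0 3/2] + [100.0000 9.0000; 9.0000 2.2500] = [100.5000 9.0000; 9.0000 3.7500]
BᵀPA = [-59.0000 -72.0000; -6.7500 -18.0000]
K = S⁻¹·BᵀPA = [-0.5425 -0.3650; -0.4981 -3.9240]
A−BK = [-0.1660 -1.3080; -0.1698 -1.4601]
AᵀP(A−BK) = [0.8828 5.9772; 5.9772 47.0875]
P' = Q + AᵀP(A−BK) = [12.1328 6.7272; 6.7272 47.3375]
tr(P') = 59.4702

-0.5425 -0.3650 -0.4981 -3.9240


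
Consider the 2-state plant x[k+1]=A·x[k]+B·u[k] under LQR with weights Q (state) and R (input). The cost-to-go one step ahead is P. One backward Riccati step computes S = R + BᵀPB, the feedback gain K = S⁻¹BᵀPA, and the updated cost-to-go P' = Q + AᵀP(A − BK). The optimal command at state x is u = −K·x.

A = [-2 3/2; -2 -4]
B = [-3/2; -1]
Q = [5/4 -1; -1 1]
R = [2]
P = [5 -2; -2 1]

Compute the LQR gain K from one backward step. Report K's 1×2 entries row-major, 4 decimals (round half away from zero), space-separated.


0.8485 -1.9697

BᵀP = [-5.5000 2.0000]
S = R + BᵀPB = [2] + [6.2500] = [8.2500]
BᵀPA = [7.0000 -16.2500]
K = S⁻¹·BᵀPA = [0.8485 -1.9697]
A−BK = [-0.7273 -1.4545; -1.1515 -5.9697]
AᵀP(A−BK) = [2.0606 -3.2121; -3.2121 19.2424]
P' = Q + AᵀP(A−BK) = [3.3106 -4.2121; -4.2121 20.2424]
tr(P') = 23.5530


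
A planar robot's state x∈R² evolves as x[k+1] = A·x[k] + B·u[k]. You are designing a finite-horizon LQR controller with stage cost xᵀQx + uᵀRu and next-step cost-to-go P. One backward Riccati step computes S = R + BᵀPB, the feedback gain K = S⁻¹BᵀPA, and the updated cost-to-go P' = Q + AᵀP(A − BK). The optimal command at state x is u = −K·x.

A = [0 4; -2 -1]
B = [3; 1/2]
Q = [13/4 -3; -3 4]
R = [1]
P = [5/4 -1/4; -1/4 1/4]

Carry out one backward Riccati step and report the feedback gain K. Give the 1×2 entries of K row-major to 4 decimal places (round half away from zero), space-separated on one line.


0.1081 1.3081

BᵀP = [3.6250 -0.6250]
S = R + BᵀPB = [1] + [10.5625] = [11.5625]
BᵀPA = [1.2500 15.1250]
K = S⁻¹·BᵀPA = [0.1081 1.3081]
A−BK = [-0.3243 0.0757; -2.0541 -1.6541]
AᵀP(A−BK) = [0.8649 0.8649; 0.8649 2.4649]
P' = Q + AᵀP(A−BK) = [4.1149 -2.1351; -2.1351 6.4649]
tr(P') = 10.5797


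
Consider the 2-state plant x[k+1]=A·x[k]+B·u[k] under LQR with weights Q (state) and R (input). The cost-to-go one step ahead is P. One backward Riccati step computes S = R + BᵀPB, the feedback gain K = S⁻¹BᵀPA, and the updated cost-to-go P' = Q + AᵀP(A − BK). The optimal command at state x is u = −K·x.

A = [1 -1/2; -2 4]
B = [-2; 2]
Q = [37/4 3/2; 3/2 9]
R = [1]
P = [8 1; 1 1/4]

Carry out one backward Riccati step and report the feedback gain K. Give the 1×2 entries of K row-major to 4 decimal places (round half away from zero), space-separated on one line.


-0.4231 0.0385

BᵀP = [-14.0000 -1.5000]
S = R + BᵀPB = [1] + [25.0000] = [26.0000]
BᵀPA = [-11.0000 1.0000]
K = S⁻¹·BᵀPA = [-0.4231 0.0385]
A−BK = [0.1538 -0.4231; -1.1538 3.9231]
AᵀP(A−BK) = [0.3462 -0.5769; -0.5769 1.9615]
P' = Q + AᵀP(A−BK) = [9.5962 0.9231; 0.9231 10.9615]
tr(P') = 20.5577


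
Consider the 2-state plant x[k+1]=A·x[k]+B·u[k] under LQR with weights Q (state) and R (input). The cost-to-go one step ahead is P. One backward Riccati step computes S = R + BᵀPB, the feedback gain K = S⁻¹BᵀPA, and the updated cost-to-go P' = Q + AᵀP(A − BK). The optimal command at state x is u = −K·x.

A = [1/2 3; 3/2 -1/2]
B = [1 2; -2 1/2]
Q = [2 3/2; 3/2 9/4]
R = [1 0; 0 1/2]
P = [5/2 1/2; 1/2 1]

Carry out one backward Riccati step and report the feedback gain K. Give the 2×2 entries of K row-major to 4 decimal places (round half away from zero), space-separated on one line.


BᵀP = [1.5000 -1.5000; 5.2500 1.5000]
S = R + BᵀPB = [1 0; 0 1/2] + [4.5000 2.2500; 2.2500 11.2500] = [5.5000 2.2500; 2.2500 11.7500]
BᵀPA = [-1.5000 5.2500; 4.8750 15.0000]
K = S⁻¹·BᵀPA = [-0.4801 0.4690; 0.5068 1.1868]
A−BK = [-0.0336 0.1574; 0.2865 -0.1553]
AᵀP(A−BK) = [0.4342 0.0430; 0.0430 0.9858]
P' = Q + AᵀP(A−BK) = [2.4342 1.5430; 1.5430 3.2358]
tr(P') = 5.6700

-0.4801 0.4690 0.5068 1.1868


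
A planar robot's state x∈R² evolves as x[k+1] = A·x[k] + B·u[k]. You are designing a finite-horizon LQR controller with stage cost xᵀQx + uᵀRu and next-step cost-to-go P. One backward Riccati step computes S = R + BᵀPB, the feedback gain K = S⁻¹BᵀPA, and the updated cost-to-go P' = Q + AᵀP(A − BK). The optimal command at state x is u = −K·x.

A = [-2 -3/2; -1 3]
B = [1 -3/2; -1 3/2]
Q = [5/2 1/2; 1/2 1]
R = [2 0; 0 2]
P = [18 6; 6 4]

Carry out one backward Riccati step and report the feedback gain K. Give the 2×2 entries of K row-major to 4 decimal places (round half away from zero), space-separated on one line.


-0.7536 -0.3478 1.1304 0.5217

BᵀP = [12.0000 2.0000; -18.0000 -3.0000]
S = R + BᵀPB = [2 0; 0 2] + [10.0000 -15.0000; -15.0000 22.5000] = [12.0000 -15.0000; -15.0000 24.5000]
BᵀPA = [-26.0000 -12.0000; 39.0000 18.0000]
K = S⁻¹·BᵀPA = [-0.7536 -0.3478; 1.1304 0.5217]
A−BK = [0.4493 -0.3696; -3.4493 1.8696]
AᵀP(A−BK) = [36.3188 -14.3913; -14.3913 8.9348]
P' = Q + AᵀP(A−BK) = [38.8188 -13.8913; -13.8913 9.9348]
tr(P') = 48.7536


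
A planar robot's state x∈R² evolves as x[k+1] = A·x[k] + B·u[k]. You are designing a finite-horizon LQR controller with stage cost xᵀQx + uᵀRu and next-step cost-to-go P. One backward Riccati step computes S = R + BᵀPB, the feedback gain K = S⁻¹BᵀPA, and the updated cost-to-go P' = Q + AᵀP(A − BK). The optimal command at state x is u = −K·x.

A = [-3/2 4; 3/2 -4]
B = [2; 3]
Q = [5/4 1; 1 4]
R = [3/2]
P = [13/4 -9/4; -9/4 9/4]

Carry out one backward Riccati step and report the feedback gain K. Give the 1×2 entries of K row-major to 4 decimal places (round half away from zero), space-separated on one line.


BᵀP = [-0.2500 2.2500]
S = R + BᵀPB = [3/2] + [6.2500] = [7.7500]
BᵀPA = [3.7500 -10.0000]
K = S⁻¹·BᵀPA = [0.4839 -1.2903]
A−BK = [-2.4677 6.5806; 0.0484 -0.1290]
AᵀP(A−BK) = [20.6855 -55.1613; -55.1613 147.0968]
P' = Q + AᵀP(A−BK) = [21.9355 -54.1613; -54.1613 151.0968]
tr(P') = 173.0323

0.4839 -1.2903


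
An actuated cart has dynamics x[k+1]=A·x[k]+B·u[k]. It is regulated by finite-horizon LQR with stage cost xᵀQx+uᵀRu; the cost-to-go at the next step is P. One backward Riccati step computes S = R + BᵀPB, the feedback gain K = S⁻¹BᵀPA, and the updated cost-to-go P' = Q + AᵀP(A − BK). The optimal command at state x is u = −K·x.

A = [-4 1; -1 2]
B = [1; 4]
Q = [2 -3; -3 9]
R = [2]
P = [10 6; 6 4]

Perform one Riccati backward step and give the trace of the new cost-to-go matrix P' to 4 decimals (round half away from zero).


BᵀP = [34.0000 22.0000]
S = R + BᵀPB = [2] + [122.0000] = [124.0000]
BᵀPA = [-158.0000 78.0000]
K = S⁻¹·BᵀPA = [-1.2742 0.6290]
A−BK = [-2.7258 0.3710; 4.0968 -0.5161]
AᵀP(A−BK) = [10.6774 -2.6129; -2.6129 0.9355]
P' = Q + AᵀP(A−BK) = [12.6774 -5.6129; -5.6129 9.9355]
tr(P') = 22.6129

22.6129


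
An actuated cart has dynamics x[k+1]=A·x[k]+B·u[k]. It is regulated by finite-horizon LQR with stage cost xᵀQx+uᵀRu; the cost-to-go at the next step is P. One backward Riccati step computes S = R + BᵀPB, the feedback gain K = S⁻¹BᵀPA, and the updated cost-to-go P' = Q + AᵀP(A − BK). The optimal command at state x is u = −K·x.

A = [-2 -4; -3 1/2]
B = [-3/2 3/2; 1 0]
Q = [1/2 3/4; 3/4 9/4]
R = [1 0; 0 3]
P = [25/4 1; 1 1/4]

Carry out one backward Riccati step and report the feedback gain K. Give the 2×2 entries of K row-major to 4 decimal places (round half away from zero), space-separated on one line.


BᵀP = [-8.3750 -1.2500; 9.3750 1.5000]
S = R + BᵀPB = [1 0; 0 3] + [11.3125 -12.5625; -12.5625 14.0625] = [12.3125 -12.5625; -12.5625 17.0625]
BᵀPA = [20.5000 32.8750; -23.2500 -36.7500]
K = S⁻¹·BᵀPA = [1.1040 1.8991; -0.5498 -0.7556]
A−BK = [0.4807 -0.0179; -4.1040 -1.3991]
AᵀP(A−BK) = [3.8350 4.1256; 4.1256 5.8610]
P' = Q + AᵀP(A−BK) = [4.3350 4.8756; 4.8756 8.1110]
tr(P') = 12.4460

1.1040 1.8991 -0.5498 -0.7556


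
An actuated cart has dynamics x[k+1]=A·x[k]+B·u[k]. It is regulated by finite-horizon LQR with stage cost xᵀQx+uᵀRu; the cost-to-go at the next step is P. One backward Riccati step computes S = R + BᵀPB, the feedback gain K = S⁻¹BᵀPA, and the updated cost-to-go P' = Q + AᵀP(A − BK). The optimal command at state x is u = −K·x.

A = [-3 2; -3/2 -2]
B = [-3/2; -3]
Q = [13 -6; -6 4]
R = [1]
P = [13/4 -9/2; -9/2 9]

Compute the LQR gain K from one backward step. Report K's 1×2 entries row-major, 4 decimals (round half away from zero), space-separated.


0.0922 1.1831

BᵀP = [8.6250 -20.2500]
S = R + BᵀPB = [1] + [47.8125] = [48.8125]
BᵀPA = [4.5000 57.7500]
K = S⁻¹·BᵀPA = [0.0922 1.1831]
A−BK = [-2.8617 3.7746; -1.2234 1.5493]
AᵀP(A−BK) = [8.5851 -11.3239; -11.3239 16.6761]
P' = Q + AᵀP(A−BK) = [21.5851 -17.3239; -17.3239 20.6761]
tr(P') = 42.2612


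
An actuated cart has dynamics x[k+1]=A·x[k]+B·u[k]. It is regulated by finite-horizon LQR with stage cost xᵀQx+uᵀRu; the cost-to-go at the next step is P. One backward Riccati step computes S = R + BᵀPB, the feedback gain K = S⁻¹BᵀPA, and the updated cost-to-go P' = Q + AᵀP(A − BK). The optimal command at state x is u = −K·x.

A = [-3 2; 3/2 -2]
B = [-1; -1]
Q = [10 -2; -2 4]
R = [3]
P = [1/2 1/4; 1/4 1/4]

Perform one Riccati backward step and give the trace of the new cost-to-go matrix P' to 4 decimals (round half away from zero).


BᵀP = [-0.7500 -0.5000]
S = R + BᵀPB = [3] + [1.2500] = [4.2500]
BᵀPA = [1.5000 -0.5000]
K = S⁻¹·BᵀPA = [0.3529 -0.1176]
A−BK = [-2.6471 1.8824; 1.8529 -2.1176]
AᵀP(A−BK) = [2.2831 -1.3235; -1.3235 0.9412]
P' = Q + AᵀP(A−BK) = [12.2831 -3.3235; -3.3235 4.9412]
tr(P') = 17.2243

17.2243


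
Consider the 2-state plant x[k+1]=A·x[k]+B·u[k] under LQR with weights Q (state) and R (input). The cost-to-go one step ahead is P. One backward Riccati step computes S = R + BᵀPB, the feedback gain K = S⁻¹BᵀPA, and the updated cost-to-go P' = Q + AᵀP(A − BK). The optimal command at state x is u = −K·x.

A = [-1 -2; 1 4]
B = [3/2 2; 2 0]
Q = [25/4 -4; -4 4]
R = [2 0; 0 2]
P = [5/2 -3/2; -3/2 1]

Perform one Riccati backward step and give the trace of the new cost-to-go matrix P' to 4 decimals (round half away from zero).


BᵀP = [0.7500 -0.2500; 5.0000 -3.0000]
S = R + BᵀPB = [2 0; 0 2] + [0.6250 1.5000; 1.5000 10.0000] = [2.6250 1.5000; 1.5000 12.0000]
BᵀPA = [-1.0000 -2.5000; -8.0000 -22.0000]
K = S⁻¹·BᵀPA = [0.0000 0.1026; -0.6667 -1.8462]
A−BK = [0.3333 1.5385; 1.0000 3.7949]
AᵀP(A−BK) = [1.1667 3.3333; 3.3333 9.6410]
P' = Q + AᵀP(A−BK) = [7.4167 -0.6667; -0.6667 13.6410]
tr(P') = 21.0577

21.0577


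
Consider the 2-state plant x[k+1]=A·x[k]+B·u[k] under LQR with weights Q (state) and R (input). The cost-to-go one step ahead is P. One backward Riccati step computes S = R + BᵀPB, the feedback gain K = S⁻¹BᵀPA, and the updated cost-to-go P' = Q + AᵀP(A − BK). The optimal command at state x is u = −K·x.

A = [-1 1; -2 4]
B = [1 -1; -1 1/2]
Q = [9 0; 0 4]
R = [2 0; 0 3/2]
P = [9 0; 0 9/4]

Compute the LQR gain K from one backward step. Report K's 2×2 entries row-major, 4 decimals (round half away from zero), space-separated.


BᵀP = [9.0000 -2.2500; -9.0000 1.1250]
S = R + BᵀPB = [2 0; 0 3/2] + [11.2500 -10.1250; -10.1250 9.5625] = [13.2500 -10.1250; -10.1250 11.0625]
BᵀPA = [-4.5000 0.0000; 6.7500 -4.5000]
K = S⁻¹·BᵀPA = [0.4213 -1.0340; 0.9957 -1.3532]
A−BK = [-0.4255 0.6809; -2.0766 3.6426]
AᵀP(A−BK) = [13.1745 -22.5191; -22.5191 38.9106]
P' = Q + AᵀP(A−BK) = [22.1745 -22.5191; -22.5191 42.9106]
tr(P') = 65.0851

0.4213 -1.0340 0.9957 -1.3532


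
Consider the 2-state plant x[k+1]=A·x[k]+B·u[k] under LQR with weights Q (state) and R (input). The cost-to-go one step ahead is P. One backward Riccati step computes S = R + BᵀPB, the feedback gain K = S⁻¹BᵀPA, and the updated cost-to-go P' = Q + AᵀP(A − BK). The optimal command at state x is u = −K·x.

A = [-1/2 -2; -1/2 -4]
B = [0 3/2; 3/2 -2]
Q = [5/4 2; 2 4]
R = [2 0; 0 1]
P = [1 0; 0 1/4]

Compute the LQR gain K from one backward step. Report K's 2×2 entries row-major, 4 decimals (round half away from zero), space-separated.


-0.1135 -0.6899 -0.1377 -0.3570

BᵀP = [0.0000 0.3750; 1.5000 -0.5000]
S = R + BᵀPB = [2 0; 0 1] + [0.5625 -0.7500; -0.7500 3.2500] = [2.5625 -0.7500; -0.7500 4.2500]
BᵀPA = [-0.1875 -1.5000; -0.5000 -1.0000]
K = S⁻¹·BᵀPA = [-0.1135 -0.6899; -0.1377 -0.3570]
A−BK = [-0.2935 -1.4644; -0.6051 -3.6793]
AᵀP(A−BK) = [0.2224 1.1921; 1.1921 6.6082]
P' = Q + AᵀP(A−BK) = [1.4724 3.1921; 3.1921 10.6082]
tr(P') = 12.0806


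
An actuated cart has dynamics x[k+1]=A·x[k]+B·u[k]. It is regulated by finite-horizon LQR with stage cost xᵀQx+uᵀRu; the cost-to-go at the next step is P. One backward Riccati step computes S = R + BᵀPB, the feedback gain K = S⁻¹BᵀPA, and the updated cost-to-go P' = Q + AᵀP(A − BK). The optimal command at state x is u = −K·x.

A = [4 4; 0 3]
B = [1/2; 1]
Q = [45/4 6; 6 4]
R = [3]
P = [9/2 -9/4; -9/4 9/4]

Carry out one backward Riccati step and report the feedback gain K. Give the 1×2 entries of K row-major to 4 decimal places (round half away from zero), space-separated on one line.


BᵀP = [0.0000 1.1250]
S = R + BᵀPB = [3] + [1.1250] = [4.1250]
BᵀPA = [0.0000 3.3750]
K = S⁻¹·BᵀPA = [0.0000 0.8182]
A−BK = [4.0000 3.5909; 0.0000 2.1818]
AᵀP(A−BK) = [72.0000 45.0000; 45.0000 35.4886]
P' = Q + AᵀP(A−BK) = [83.2500 51.0000; 51.0000 39.4886]
tr(P') = 122.7386

0.0000 0.8182


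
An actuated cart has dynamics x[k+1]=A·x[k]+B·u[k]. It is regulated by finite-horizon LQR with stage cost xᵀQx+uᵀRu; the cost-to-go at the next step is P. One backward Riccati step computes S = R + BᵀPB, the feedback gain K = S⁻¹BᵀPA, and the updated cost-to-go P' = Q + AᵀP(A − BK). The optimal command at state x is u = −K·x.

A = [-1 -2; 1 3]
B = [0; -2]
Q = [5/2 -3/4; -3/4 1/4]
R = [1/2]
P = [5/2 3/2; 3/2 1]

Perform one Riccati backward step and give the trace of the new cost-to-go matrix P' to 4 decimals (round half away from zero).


BᵀP = [-3.0000 -2.0000]
S = R + BᵀPB = [1/2] + [4.0000] = [4.5000]
BᵀPA = [1.0000 0.0000]
K = S⁻¹·BᵀPA = [0.2222 0.0000]
A−BK = [-1.0000 -2.0000; 1.4444 3.0000]
AᵀP(A−BK) = [0.2778 0.5000; 0.5000 1.0000]
P' = Q + AᵀP(A−BK) = [2.7778 -0.2500; -0.2500 1.2500]
tr(P') = 4.0278

4.0278


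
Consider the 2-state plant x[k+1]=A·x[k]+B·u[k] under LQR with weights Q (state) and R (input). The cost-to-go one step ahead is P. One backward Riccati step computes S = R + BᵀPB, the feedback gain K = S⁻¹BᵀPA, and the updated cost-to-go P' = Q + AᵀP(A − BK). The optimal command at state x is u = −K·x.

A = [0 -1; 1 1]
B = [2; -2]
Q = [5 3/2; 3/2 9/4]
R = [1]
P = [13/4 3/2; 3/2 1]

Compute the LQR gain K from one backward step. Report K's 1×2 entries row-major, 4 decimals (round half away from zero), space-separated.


BᵀP = [3.5000 1.0000]
S = R + BᵀPB = [1] + [5.0000] = [6.0000]
BᵀPA = [1.0000 -2.5000]
K = S⁻¹·BᵀPA = [0.1667 -0.4167]
A−BK = [-0.3333 -0.1667; 1.3333 0.1667]
AᵀP(A−BK) = [0.8333 -0.0833; -0.0833 0.2083]
P' = Q + AᵀP(A−BK) = [5.8333 1.4167; 1.4167 2.4583]
tr(P') = 8.2917

0.1667 -0.4167


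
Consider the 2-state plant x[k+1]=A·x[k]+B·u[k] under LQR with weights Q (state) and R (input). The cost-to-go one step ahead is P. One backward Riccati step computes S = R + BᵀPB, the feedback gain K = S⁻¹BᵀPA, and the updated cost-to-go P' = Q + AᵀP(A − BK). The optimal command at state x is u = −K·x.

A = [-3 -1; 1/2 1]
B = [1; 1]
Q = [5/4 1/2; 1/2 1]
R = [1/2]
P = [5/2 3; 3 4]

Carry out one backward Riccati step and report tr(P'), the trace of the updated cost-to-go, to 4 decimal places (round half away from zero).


4.0769

BᵀP = [5.5000 7.0000]
S = R + BᵀPB = [1/2] + [12.5000] = [13.0000]
BᵀPA = [-13.0000 1.5000]
K = S⁻¹·BᵀPA = [-1.0000 0.1154]
A−BK = [-2.0000 -1.1154; 1.5000 0.8846]
AᵀP(A−BK) = [1.5000 0.5000; 0.5000 0.3269]
P' = Q + AᵀP(A−BK) = [2.7500 1.0000; 1.0000 1.3269]
tr(P') = 4.0769


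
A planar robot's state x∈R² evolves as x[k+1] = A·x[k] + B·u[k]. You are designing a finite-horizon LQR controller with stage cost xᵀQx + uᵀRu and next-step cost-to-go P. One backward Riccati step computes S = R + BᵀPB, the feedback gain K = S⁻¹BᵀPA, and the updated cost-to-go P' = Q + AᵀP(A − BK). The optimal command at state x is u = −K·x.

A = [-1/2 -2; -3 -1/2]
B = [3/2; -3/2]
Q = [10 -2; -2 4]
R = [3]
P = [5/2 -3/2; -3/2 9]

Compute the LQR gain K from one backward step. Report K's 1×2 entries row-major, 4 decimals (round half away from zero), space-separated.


1.2421 -0.1158

BᵀP = [6.0000 -15.7500]
S = R + BᵀPB = [3] + [32.6250] = [35.6250]
BᵀPA = [44.2500 -4.1250]
K = S⁻¹·BᵀPA = [1.2421 -0.1158]
A−BK = [-2.3632 -1.8263; -1.1368 -0.6737]
AᵀP(A−BK) = [22.1618 11.7487; 11.7487 8.7724]
P' = Q + AᵀP(A−BK) = [32.1618 9.7487; 9.7487 12.7724]
tr(P') = 44.9342


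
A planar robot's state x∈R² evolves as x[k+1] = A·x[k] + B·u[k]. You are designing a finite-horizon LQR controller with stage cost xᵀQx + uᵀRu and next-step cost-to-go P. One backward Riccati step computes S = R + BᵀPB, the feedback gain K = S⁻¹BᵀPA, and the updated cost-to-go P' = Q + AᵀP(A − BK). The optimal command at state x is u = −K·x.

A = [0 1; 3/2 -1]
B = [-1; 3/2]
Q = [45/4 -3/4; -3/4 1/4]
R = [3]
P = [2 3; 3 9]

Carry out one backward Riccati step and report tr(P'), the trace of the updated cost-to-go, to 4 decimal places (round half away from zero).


17.5462

BᵀP = [2.5000 10.5000]
S = R + BᵀPB = [3] + [13.2500] = [16.2500]
BᵀPA = [15.7500 -8.0000]
K = S⁻¹·BᵀPA = [0.9692 -0.4923]
A−BK = [0.9692 0.5077; 0.0462 -0.2615]
AᵀP(A−BK) = [4.9846 -1.2462; -1.2462 1.0615]
P' = Q + AᵀP(A−BK) = [16.2346 -1.9962; -1.9962 1.3115]
tr(P') = 17.5462


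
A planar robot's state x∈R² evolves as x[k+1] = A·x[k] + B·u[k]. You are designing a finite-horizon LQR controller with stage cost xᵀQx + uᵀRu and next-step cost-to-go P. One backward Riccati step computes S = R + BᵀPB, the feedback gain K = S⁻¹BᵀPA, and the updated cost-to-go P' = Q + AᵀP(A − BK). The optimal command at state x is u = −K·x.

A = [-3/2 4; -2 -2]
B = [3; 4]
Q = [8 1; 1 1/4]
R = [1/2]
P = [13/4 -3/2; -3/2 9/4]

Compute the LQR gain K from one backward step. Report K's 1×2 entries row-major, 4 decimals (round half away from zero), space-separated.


-0.4916 0.2017

BᵀP = [3.7500 4.5000]
S = R + BᵀPB = [1/2] + [29.2500] = [29.7500]
BᵀPA = [-14.6250 6.0000]
K = S⁻¹·BᵀPA = [-0.4916 0.2017]
A−BK = [-0.0252 3.3950; -0.0336 -2.8067]
AᵀP(A−BK) = [0.1229 -0.0504; -0.0504 83.7899]
P' = Q + AᵀP(A−BK) = [8.1229 0.9496; 0.9496 84.0399]
tr(P') = 92.1628


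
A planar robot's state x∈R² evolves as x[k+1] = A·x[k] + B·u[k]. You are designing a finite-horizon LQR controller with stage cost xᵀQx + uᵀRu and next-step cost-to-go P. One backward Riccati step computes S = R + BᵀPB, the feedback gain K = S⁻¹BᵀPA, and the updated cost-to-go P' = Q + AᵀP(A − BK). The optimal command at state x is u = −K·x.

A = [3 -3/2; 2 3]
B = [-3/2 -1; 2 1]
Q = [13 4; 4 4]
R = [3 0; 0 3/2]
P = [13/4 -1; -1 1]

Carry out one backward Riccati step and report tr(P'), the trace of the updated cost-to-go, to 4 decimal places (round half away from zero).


30.5480

BᵀP = [-6.8750 3.5000; -4.2500 2.0000]
S = R + BᵀPB = [3 0; 0 3/2] + [17.3125 10.3750; 10.3750 6.2500] = [20.3125 10.3750; 10.3750 7.7500]
BᵀPA = [-13.6250 20.8125; -8.7500 12.3750]
K = S⁻¹·BᵀPA = [-0.2976 0.6610; -0.7307 0.7119]
A−BK = [1.8230 0.2034; 3.3258 0.9661]
AᵀP(A−BK) = [10.8023 0.6102; 0.6102 2.7458]
P' = Q + AᵀP(A−BK) = [23.8023 4.6102; 4.6102 6.7458]
tr(P') = 30.5480


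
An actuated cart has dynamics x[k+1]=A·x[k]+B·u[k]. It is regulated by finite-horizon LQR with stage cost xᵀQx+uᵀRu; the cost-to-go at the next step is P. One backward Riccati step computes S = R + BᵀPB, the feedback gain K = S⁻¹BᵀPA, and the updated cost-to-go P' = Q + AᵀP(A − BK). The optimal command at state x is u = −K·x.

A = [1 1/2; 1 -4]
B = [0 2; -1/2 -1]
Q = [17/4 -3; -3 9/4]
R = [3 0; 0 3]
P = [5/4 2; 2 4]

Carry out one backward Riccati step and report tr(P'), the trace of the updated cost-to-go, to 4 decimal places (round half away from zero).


55.6719

BᵀP = [-1.0000 -2.0000; 0.5000 0.0000]
S = R + BᵀPB = [3 0; 0 3] + [1.0000 0.0000; 0.0000 1.0000] = [4.0000 0.0000; 0.0000 4.0000]
BᵀPA = [-3.0000 7.5000; 0.5000 0.2500]
K = S⁻¹·BᵀPA = [-0.7500 1.8750; 0.1250 0.0625]
A−BK = [0.7500 0.3750; 0.7500 -3.0000]
AᵀP(A−BK) = [6.9375 -16.7813; -16.7813 42.2344]
P' = Q + AᵀP(A−BK) = [11.1875 -19.7813; -19.7813 44.4844]
tr(P') = 55.6719


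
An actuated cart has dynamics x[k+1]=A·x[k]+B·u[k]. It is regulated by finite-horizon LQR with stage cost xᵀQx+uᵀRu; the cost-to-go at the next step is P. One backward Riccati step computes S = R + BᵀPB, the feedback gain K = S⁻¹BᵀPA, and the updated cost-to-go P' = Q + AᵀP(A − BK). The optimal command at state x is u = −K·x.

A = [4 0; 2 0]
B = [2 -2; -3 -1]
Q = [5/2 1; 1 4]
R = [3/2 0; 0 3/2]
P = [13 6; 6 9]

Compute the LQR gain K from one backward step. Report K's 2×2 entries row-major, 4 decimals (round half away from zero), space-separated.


BᵀP = [8.0000 -15.0000; -32.0000 -21.0000]
S = R + BᵀPB = [3/2 0; 0 3/2] + [61.0000 -1.0000; -1.0000 85.0000] = [62.5000 -1.0000; -1.0000 86.5000]
BᵀPA = [2.0000 0.0000; -170.0000 0.0000]
K = S⁻¹·BᵀPA = [0.0006 0.0000; -1.9653 0.0000]
A−BK = [0.0683 0.0000; 0.0364 0.0000]
AᵀP(A−BK) = [5.8959 0.0000; 0.0000 0.0000]
P' = Q + AᵀP(A−BK) = [8.3959 1.0000; 1.0000 4.0000]
tr(P') = 12.3959

0.0006 0.0000 -1.9653 0.0000


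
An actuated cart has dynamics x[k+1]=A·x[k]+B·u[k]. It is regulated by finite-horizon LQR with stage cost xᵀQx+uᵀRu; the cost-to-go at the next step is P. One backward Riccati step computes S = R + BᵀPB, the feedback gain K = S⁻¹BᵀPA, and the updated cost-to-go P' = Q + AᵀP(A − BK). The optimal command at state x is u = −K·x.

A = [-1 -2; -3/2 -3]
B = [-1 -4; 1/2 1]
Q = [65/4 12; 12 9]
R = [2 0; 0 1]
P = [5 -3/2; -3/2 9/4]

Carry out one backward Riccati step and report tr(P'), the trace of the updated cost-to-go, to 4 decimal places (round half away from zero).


47.7402

BᵀP = [-5.7500 2.6250; -21.5000 8.2500]
S = R + BᵀPB = [2 0; 0 1] + [7.0625 25.6250; 25.6250 94.2500] = [9.0625 25.6250; 25.6250 95.2500]
BᵀPA = [1.8125 3.6250; 9.1250 18.2500]
K = S⁻¹·BᵀPA = [-0.2962 -0.5924; 0.1755 0.3510]
A−BK = [-0.5943 -1.1885; -1.5274 -3.0548]
AᵀP(A−BK) = [4.4980 8.9961; 8.9961 17.9921]
P' = Q + AᵀP(A−BK) = [20.7480 20.9961; 20.9961 26.9921]
tr(P') = 47.7402


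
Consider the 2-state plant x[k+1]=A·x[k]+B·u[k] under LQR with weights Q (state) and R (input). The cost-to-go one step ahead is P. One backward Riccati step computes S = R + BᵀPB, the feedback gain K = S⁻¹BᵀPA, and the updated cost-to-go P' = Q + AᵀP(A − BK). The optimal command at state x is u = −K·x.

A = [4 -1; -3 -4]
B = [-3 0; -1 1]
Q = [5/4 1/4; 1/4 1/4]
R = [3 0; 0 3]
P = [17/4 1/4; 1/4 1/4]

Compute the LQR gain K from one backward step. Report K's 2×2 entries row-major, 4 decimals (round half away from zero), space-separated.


-1.1459 0.3892 -0.2757 -0.2649

BᵀP = [-13.0000 -1.0000; 0.2500 0.2500]
S = R + BᵀPB = [3 0; 0 3] + [40.0000 -1.0000; -1.0000 0.2500] = [43.0000 -1.0000; -1.0000 3.2500]
BᵀPA = [-49.0000 17.0000; 0.2500 -1.2500]
K = S⁻¹·BᵀPA = [-1.1459 0.3892; -0.2757 -0.2649]
A−BK = [0.5622 0.1676; -3.8703 -3.3459]
AᵀP(A−BK) = [8.1676 1.8865; 1.8865 3.3027]
P' = Q + AᵀP(A−BK) = [9.4176 2.1365; 2.1365 3.5527]
tr(P') = 12.9703


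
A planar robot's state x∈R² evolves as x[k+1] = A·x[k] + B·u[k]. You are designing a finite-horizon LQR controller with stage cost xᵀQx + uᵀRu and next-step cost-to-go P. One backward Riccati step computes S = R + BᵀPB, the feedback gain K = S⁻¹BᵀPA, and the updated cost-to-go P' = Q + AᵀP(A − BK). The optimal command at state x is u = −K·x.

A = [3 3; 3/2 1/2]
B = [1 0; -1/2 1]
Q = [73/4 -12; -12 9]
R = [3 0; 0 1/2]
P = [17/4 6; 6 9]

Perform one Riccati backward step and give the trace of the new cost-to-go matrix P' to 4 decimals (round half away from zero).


BᵀP = [1.2500 1.5000; 6.0000 9.0000]
S = R + BᵀPB = [3 0; 0 1/2] + [0.5000 1.5000; 1.5000 9.0000] = [3.5000 1.5000; 1.5000 9.5000]
BᵀPA = [6.0000 4.5000; 31.5000 22.5000]
K = S⁻¹·BᵀPA = [0.3145 0.2903; 3.2661 2.3226]
A−BK = [2.6855 2.7097; -1.6089 -1.6774]
AᵀP(A−BK) = [7.7298 6.0968; 6.0968 4.9355]
P' = Q + AᵀP(A−BK) = [25.9798 -5.9032; -5.9032 13.9355]
tr(P') = 39.9153

39.9153


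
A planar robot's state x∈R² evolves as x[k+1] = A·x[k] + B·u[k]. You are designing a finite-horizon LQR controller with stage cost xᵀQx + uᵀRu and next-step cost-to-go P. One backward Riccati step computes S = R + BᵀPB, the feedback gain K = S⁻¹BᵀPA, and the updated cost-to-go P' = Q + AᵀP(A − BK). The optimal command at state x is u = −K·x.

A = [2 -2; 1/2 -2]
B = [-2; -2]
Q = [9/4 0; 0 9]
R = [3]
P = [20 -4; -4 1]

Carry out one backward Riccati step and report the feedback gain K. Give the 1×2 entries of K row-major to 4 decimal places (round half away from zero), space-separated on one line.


-1.1091 0.9455

BᵀP = [-32.0000 6.0000]
S = R + BᵀPB = [3] + [52.0000] = [55.0000]
BᵀPA = [-61.0000 52.0000]
K = S⁻¹·BᵀPA = [-1.1091 0.9455]
A−BK = [-0.2182 -0.1091; -1.7182 -0.1091]
AᵀP(A−BK) = [4.5955 -3.3273; -3.3273 2.8364]
P' = Q + AᵀP(A−BK) = [6.8455 -3.3273; -3.3273 11.8364]
tr(P') = 18.6818


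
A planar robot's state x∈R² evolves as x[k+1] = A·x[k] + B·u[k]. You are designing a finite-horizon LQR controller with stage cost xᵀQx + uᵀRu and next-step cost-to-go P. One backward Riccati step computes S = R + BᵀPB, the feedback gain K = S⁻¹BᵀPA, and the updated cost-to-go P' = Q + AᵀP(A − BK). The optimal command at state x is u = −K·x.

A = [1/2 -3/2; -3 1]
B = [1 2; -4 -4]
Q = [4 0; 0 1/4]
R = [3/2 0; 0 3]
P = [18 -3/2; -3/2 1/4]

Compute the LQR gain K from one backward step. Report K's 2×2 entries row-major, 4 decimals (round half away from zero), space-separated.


BᵀP = [24.0000 -2.5000; 42.0000 -4.0000]
S = R + BᵀPB = [3/2 0; 0 3] + [34.0000 58.0000; 58.0000 100.0000] = [35.5000 58.0000; 58.0000 103.0000]
BᵀPA = [19.5000 -38.5000; 33.0000 -67.0000]
K = S⁻¹·BᵀPA = [0.3231 -0.2718; 0.1385 -0.4974]
A−BK = [-0.1000 -0.2333; -1.1538 -2.0769]
AᵀP(A−BK) = [0.3808 -0.0346; -0.0346 1.4577]
P' = Q + AᵀP(A−BK) = [4.3808 -0.0346; -0.0346 1.7077]
tr(P') = 6.0885

0.3231 -0.2718 0.1385 -0.4974


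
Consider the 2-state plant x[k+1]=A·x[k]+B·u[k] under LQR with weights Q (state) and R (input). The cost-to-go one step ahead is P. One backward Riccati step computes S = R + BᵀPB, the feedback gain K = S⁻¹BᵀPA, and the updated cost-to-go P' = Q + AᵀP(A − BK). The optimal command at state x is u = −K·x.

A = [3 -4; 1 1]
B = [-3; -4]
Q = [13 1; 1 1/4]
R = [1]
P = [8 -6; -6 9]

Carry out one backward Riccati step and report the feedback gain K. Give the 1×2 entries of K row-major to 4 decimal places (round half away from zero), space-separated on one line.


BᵀP = [0.0000 -18.0000]
S = R + BᵀPB = [1] + [72.0000] = [73.0000]
BᵀPA = [-18.0000 -18.0000]
K = S⁻¹·BᵀPA = [-0.2466 -0.2466]
A−BK = [2.2603 -4.7397; 0.0137 0.0137]
AᵀP(A−BK) = [40.5616 -85.4384; -85.4384 180.5616]
P' = Q + AᵀP(A−BK) = [53.5616 -84.4384; -84.4384 180.8116]
tr(P') = 234.3733

-0.2466 -0.2466


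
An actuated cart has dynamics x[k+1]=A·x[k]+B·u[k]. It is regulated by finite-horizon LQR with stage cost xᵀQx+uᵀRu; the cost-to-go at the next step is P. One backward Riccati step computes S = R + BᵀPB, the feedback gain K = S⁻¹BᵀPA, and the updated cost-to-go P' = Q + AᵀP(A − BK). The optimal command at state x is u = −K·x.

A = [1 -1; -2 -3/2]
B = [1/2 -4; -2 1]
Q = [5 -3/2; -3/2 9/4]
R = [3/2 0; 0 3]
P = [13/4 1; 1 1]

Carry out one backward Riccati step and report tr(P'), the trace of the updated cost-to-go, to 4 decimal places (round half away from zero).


9.3825

BᵀP = [-0.3750 -1.5000; -12.0000 -3.0000]
S = R + BᵀPB = [3/2 0; 0 3] + [2.8125 0.0000; 0.0000 45.0000] = [4.3125 0.0000; 0.0000 48.0000]
BᵀPA = [2.6250 2.6250; -6.0000 16.5000]
K = S⁻¹·BᵀPA = [0.6087 0.6087; -0.1250 0.3438]
A−BK = [0.1957 0.0707; -0.6576 -0.6264]
AᵀP(A−BK) = [0.9022 0.7147; 0.7147 1.2303]
P' = Q + AᵀP(A−BK) = [5.9022 -0.7853; -0.7853 3.4803]
tr(P') = 9.3825


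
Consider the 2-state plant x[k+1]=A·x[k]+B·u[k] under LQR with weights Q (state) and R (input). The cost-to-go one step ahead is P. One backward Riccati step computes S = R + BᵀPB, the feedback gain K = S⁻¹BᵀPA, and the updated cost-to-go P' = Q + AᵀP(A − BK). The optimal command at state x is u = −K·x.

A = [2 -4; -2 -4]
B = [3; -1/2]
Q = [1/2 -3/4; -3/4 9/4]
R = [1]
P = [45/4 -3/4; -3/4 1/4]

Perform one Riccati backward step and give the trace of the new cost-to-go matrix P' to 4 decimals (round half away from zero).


9.5330

BᵀP = [34.1250 -2.3750]
S = R + BᵀPB = [1] + [103.5625] = [104.5625]
BᵀPA = [73.0000 -127.0000]
K = S⁻¹·BᵀPA = [0.6981 -1.2146]
A−BK = [-0.0944 -0.3562; -1.6509 -4.6073]
AᵀP(A−BK) = [1.0353 0.6647; 0.6647 5.7478]
P' = Q + AᵀP(A−BK) = [1.5353 -0.0853; -0.0853 7.9978]
tr(P') = 9.5330
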